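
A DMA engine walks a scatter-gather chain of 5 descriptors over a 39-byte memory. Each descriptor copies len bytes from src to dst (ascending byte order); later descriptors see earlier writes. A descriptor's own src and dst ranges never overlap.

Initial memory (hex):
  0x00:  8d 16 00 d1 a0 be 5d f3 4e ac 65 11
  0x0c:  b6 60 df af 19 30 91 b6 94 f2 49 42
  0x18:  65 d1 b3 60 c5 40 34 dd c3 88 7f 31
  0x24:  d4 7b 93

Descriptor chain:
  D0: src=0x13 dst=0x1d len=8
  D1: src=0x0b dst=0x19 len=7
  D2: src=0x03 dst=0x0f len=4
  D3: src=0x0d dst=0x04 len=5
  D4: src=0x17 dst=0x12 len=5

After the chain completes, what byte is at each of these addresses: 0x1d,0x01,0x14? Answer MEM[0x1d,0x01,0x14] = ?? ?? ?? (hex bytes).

  after D0: wrote 8B at 0x1d = b694f2494265d1b3
  after D1: wrote 7B at 0x19 = 11b660dfaf1930
  after D2: wrote 4B at 0x0f = d1a0be5d
  after D3: wrote 5B at 0x04 = 60dfd1a0be
  after D4: wrote 5B at 0x12 = 426511b660
query mem[0x1d]=0xaf, mem[0x01]=0x16, mem[0x14]=0x11

MEM[0x1d,0x01,0x14] = af 16 11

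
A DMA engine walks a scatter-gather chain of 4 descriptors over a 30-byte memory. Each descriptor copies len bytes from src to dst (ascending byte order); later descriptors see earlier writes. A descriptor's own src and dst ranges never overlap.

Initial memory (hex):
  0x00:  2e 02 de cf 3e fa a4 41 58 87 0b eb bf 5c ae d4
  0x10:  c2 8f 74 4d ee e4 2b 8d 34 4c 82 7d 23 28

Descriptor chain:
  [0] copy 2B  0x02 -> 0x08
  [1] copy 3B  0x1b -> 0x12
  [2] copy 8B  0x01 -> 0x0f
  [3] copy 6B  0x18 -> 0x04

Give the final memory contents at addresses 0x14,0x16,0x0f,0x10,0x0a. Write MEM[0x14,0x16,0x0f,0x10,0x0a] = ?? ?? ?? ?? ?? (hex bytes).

MEM[0x14,0x16,0x0f,0x10,0x0a] = a4 de 02 de 0b

  after D0: wrote 2B at 0x08 = decf
  after D1: wrote 3B at 0x12 = 7d2328
  after D2: wrote 8B at 0x0f = 02decf3efaa441de
  after D3: wrote 6B at 0x04 = 344c827d2328
query mem[0x14]=0xa4, mem[0x16]=0xde, mem[0x0f]=0x02, mem[0x10]=0xde, mem[0x0a]=0x0b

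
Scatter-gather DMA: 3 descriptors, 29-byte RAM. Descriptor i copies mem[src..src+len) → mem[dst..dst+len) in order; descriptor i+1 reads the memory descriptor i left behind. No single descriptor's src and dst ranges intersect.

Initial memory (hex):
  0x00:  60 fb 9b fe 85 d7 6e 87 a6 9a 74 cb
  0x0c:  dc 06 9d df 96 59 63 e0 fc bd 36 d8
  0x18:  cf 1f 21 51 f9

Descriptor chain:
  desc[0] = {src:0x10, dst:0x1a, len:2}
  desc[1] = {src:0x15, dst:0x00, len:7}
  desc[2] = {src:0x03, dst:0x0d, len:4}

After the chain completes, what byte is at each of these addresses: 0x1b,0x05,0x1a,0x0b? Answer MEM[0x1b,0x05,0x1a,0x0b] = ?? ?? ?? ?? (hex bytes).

#0 dst[0x1a+2] := {0x96,0x59}
#1 dst[0x00+7] := {0xbd,0x36,0xd8,0xcf,0x1f,0x96,0x59}
#2 dst[0x0d+4] := {0xcf,0x1f,0x96,0x59}
query mem[0x1b]=0x59, mem[0x05]=0x96, mem[0x1a]=0x96, mem[0x0b]=0xcb

MEM[0x1b,0x05,0x1a,0x0b] = 59 96 96 cb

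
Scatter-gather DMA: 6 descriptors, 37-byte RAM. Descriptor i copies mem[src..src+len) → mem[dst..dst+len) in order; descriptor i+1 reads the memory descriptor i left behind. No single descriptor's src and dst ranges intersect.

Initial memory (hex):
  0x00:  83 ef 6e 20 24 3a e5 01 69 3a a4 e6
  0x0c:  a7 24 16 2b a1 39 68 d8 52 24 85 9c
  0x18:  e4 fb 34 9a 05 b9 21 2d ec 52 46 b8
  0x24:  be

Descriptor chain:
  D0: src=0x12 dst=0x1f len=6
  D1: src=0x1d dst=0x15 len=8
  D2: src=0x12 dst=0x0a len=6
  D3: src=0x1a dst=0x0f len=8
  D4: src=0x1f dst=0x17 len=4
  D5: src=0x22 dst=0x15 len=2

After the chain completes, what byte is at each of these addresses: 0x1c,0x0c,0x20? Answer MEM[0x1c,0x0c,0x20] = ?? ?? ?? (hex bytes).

[0] 0x12->0x1f len=6 : 68 d8 52 24 85 9c
[1] 0x1d->0x15 len=8 : b9 21 68 d8 52 24 85 9c
[2] 0x12->0x0a len=6 : 68 d8 52 b9 21 68
[3] 0x1a->0x0f len=8 : 24 85 9c b9 21 68 d8 52
[4] 0x1f->0x17 len=4 : 68 d8 52 24
[5] 0x22->0x15 len=2 : 24 85
query mem[0x1c]=0x9c, mem[0x0c]=0x52, mem[0x20]=0xd8

MEM[0x1c,0x0c,0x20] = 9c 52 d8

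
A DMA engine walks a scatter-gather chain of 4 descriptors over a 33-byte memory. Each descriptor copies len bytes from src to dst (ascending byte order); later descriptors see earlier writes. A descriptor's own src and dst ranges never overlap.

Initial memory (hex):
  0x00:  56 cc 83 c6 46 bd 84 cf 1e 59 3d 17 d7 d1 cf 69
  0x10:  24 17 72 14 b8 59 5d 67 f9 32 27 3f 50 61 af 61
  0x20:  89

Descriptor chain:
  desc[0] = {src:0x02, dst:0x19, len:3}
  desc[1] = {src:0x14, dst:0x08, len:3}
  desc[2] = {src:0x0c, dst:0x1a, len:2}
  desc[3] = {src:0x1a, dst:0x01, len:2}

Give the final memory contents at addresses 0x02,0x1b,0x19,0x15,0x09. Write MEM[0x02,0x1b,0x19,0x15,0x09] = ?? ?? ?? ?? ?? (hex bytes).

  after D0: wrote 3B at 0x19 = 83c646
  after D1: wrote 3B at 0x08 = b8595d
  after D2: wrote 2B at 0x1a = d7d1
  after D3: wrote 2B at 0x01 = d7d1
query mem[0x02]=0xd1, mem[0x1b]=0xd1, mem[0x19]=0x83, mem[0x15]=0x59, mem[0x09]=0x59

MEM[0x02,0x1b,0x19,0x15,0x09] = d1 d1 83 59 59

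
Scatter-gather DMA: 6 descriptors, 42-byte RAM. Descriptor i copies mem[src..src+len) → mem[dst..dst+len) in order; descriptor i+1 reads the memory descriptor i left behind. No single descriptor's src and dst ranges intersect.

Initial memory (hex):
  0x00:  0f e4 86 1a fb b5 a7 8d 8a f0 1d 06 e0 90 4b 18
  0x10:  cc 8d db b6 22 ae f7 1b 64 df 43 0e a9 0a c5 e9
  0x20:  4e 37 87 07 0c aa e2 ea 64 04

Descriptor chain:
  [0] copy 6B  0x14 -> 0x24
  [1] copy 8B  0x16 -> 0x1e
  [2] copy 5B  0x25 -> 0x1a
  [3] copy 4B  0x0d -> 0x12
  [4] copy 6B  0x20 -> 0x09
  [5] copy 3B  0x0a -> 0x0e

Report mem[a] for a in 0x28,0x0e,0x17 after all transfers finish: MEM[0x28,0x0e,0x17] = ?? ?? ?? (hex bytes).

D0: mem[0x24..0x29] <- [22 ae f7 1b 64 df]
D1: mem[0x1e..0x25] <- [f7 1b 64 df 43 0e a9 0a]
D2: mem[0x1a..0x1e] <- [0a f7 1b 64 df]
D3: mem[0x12..0x15] <- [90 4b 18 cc]
D4: mem[0x09..0x0e] <- [64 df 43 0e a9 0a]
D5: mem[0x0e..0x10] <- [df 43 0e]
query mem[0x28]=0x64, mem[0x0e]=0xdf, mem[0x17]=0x1b

MEM[0x28,0x0e,0x17] = 64 df 1b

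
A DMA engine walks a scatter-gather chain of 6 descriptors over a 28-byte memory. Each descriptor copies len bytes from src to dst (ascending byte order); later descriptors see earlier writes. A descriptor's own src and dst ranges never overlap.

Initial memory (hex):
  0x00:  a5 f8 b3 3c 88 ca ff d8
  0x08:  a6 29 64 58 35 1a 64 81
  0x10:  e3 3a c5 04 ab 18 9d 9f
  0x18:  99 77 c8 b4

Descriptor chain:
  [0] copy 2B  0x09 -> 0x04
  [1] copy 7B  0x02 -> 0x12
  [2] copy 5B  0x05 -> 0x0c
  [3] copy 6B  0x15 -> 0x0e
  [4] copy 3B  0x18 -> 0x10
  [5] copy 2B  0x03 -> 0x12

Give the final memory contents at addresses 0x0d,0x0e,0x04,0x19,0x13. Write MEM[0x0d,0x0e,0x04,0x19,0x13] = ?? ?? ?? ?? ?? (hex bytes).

MEM[0x0d,0x0e,0x04,0x19,0x13] = ff 64 29 77 29

[0] 0x09->0x04 len=2 : 29 64
[1] 0x02->0x12 len=7 : b3 3c 29 64 ff d8 a6
[2] 0x05->0x0c len=5 : 64 ff d8 a6 29
[3] 0x15->0x0e len=6 : 64 ff d8 a6 77 c8
[4] 0x18->0x10 len=3 : a6 77 c8
[5] 0x03->0x12 len=2 : 3c 29
query mem[0x0d]=0xff, mem[0x0e]=0x64, mem[0x04]=0x29, mem[0x19]=0x77, mem[0x13]=0x29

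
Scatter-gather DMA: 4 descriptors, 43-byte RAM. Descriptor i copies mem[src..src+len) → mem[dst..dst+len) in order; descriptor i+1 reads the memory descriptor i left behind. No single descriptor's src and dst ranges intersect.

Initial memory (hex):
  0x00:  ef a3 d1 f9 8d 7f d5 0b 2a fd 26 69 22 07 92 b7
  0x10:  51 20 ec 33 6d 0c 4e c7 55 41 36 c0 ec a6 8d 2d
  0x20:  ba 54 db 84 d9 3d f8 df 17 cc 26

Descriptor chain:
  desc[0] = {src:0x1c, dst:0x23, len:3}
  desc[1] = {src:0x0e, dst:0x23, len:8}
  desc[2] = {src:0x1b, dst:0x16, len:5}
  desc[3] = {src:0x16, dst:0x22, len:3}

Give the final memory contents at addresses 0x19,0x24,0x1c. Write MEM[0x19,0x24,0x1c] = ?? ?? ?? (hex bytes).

#0 dst[0x23+3] := {0xec,0xa6,0x8d}
#1 dst[0x23+8] := {0x92,0xb7,0x51,0x20,0xec,0x33,0x6d,0x0c}
#2 dst[0x16+5] := {0xc0,0xec,0xa6,0x8d,0x2d}
#3 dst[0x22+3] := {0xc0,0xec,0xa6}
query mem[0x19]=0x8d, mem[0x24]=0xa6, mem[0x1c]=0xec

MEM[0x19,0x24,0x1c] = 8d a6 ec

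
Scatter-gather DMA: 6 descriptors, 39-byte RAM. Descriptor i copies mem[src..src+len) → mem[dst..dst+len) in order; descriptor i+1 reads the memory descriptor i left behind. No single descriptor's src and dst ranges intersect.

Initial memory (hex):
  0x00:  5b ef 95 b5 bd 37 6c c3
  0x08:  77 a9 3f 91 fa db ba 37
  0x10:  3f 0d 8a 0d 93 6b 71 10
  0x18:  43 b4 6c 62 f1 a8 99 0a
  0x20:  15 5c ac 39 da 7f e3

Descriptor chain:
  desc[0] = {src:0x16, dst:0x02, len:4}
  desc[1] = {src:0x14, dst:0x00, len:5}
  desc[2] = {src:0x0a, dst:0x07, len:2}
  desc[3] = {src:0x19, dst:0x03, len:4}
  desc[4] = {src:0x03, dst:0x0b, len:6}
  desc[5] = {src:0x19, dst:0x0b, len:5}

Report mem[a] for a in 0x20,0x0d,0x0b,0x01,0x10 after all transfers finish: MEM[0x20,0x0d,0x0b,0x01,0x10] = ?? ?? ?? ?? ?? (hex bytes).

#0 dst[0x02+4] := {0x71,0x10,0x43,0xb4}
#1 dst[0x00+5] := {0x93,0x6b,0x71,0x10,0x43}
#2 dst[0x07+2] := {0x3f,0x91}
#3 dst[0x03+4] := {0xb4,0x6c,0x62,0xf1}
#4 dst[0x0b+6] := {0xb4,0x6c,0x62,0xf1,0x3f,0x91}
#5 dst[0x0b+5] := {0xb4,0x6c,0x62,0xf1,0xa8}
query mem[0x20]=0x15, mem[0x0d]=0x62, mem[0x0b]=0xb4, mem[0x01]=0x6b, mem[0x10]=0x91

MEM[0x20,0x0d,0x0b,0x01,0x10] = 15 62 b4 6b 91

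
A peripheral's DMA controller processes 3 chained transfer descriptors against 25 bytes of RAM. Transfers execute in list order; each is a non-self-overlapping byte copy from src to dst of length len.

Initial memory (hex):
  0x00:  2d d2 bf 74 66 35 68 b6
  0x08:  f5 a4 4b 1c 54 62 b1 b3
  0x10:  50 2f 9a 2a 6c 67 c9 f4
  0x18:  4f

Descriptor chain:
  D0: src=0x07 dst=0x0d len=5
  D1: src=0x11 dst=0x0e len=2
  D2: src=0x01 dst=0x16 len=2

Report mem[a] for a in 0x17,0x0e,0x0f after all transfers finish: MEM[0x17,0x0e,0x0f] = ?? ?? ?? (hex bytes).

D0: mem[0x0d..0x11] <- [b6 f5 a4 4b 1c]
D1: mem[0x0e..0x0f] <- [1c 9a]
D2: mem[0x16..0x17] <- [d2 bf]
query mem[0x17]=0xbf, mem[0x0e]=0x1c, mem[0x0f]=0x9a

MEM[0x17,0x0e,0x0f] = bf 1c 9a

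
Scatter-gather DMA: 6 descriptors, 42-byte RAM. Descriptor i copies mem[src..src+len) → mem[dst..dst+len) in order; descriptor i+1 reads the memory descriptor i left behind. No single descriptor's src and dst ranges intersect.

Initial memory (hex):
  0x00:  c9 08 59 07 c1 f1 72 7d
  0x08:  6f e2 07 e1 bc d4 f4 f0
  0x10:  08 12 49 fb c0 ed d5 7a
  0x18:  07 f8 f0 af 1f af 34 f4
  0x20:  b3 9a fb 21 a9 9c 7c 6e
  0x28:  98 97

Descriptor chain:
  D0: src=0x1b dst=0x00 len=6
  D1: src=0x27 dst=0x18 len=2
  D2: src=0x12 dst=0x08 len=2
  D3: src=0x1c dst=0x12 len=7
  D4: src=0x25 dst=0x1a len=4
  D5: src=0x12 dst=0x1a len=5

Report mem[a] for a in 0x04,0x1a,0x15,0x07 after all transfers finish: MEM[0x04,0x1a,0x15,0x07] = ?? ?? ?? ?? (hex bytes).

  after D0: wrote 6B at 0x00 = af1faf34f4b3
  after D1: wrote 2B at 0x18 = 6e98
  after D2: wrote 2B at 0x08 = 49fb
  after D3: wrote 7B at 0x12 = 1faf34f4b39afb
  after D4: wrote 4B at 0x1a = 9c7c6e98
  after D5: wrote 5B at 0x1a = 1faf34f4b3
query mem[0x04]=0xf4, mem[0x1a]=0x1f, mem[0x15]=0xf4, mem[0x07]=0x7d

MEM[0x04,0x1a,0x15,0x07] = f4 1f f4 7d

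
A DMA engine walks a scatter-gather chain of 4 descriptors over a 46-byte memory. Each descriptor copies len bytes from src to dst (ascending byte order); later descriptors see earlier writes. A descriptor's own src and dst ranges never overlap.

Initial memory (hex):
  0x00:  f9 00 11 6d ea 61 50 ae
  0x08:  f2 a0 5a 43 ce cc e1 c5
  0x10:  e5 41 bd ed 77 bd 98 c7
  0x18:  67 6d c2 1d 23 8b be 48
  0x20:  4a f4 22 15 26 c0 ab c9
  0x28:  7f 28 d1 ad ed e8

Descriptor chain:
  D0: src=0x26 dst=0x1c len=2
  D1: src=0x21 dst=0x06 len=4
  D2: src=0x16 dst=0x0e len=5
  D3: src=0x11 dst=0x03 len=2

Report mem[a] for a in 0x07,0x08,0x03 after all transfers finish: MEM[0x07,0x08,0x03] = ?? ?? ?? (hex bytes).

#0 dst[0x1c+2] := {0xab,0xc9}
#1 dst[0x06+4] := {0xf4,0x22,0x15,0x26}
#2 dst[0x0e+5] := {0x98,0xc7,0x67,0x6d,0xc2}
#3 dst[0x03+2] := {0x6d,0xc2}
query mem[0x07]=0x22, mem[0x08]=0x15, mem[0x03]=0x6d

MEM[0x07,0x08,0x03] = 22 15 6d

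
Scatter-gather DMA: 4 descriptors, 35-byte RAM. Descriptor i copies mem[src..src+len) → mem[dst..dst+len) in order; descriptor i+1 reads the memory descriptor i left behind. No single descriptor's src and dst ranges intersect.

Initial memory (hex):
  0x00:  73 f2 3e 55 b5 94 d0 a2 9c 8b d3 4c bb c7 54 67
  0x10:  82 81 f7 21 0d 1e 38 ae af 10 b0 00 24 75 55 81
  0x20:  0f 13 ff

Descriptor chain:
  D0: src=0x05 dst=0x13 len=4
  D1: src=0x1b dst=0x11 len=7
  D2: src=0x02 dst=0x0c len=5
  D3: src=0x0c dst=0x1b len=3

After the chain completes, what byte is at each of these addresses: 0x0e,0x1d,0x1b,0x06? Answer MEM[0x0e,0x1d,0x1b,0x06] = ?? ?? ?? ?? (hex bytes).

[0] 0x05->0x13 len=4 : 94 d0 a2 9c
[1] 0x1b->0x11 len=7 : 00 24 75 55 81 0f 13
[2] 0x02->0x0c len=5 : 3e 55 b5 94 d0
[3] 0x0c->0x1b len=3 : 3e 55 b5
query mem[0x0e]=0xb5, mem[0x1d]=0xb5, mem[0x1b]=0x3e, mem[0x06]=0xd0

MEM[0x0e,0x1d,0x1b,0x06] = b5 b5 3e d0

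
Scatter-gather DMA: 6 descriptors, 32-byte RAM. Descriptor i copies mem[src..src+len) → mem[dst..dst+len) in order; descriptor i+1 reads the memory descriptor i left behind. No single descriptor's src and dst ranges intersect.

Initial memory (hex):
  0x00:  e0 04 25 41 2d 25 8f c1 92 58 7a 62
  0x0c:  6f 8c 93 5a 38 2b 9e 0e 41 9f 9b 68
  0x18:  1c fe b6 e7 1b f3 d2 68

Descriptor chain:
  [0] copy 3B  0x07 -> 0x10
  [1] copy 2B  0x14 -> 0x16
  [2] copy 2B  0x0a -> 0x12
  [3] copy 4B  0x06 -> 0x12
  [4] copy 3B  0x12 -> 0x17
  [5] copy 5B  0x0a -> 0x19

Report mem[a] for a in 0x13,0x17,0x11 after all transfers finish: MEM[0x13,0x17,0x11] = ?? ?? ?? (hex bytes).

D0: mem[0x10..0x12] <- [c1 92 58]
D1: mem[0x16..0x17] <- [41 9f]
D2: mem[0x12..0x13] <- [7a 62]
D3: mem[0x12..0x15] <- [8f c1 92 58]
D4: mem[0x17..0x19] <- [8f c1 92]
D5: mem[0x19..0x1d] <- [7a 62 6f 8c 93]
query mem[0x13]=0xc1, mem[0x17]=0x8f, mem[0x11]=0x92

MEM[0x13,0x17,0x11] = c1 8f 92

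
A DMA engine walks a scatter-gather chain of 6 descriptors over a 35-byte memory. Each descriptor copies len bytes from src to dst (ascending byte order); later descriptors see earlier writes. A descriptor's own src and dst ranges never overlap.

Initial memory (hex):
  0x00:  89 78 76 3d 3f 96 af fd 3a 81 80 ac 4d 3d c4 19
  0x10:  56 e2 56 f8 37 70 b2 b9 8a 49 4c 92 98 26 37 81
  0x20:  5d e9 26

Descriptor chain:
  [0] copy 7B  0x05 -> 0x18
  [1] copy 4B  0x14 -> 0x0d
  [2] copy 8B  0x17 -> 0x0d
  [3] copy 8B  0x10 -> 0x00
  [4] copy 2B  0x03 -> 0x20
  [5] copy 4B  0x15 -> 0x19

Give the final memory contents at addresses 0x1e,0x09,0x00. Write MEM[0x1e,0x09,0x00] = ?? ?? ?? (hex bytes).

  after D0: wrote 7B at 0x18 = 96affd3a8180ac
  after D1: wrote 4B at 0x0d = 3770b2b9
  after D2: wrote 8B at 0x0d = b996affd3a8180ac
  after D3: wrote 8B at 0x00 = fd3a8180ac70b2b9
  after D4: wrote 2B at 0x20 = 80ac
  after D5: wrote 4B at 0x19 = 70b2b996
query mem[0x1e]=0xac, mem[0x09]=0x81, mem[0x00]=0xfd

MEM[0x1e,0x09,0x00] = ac 81 fd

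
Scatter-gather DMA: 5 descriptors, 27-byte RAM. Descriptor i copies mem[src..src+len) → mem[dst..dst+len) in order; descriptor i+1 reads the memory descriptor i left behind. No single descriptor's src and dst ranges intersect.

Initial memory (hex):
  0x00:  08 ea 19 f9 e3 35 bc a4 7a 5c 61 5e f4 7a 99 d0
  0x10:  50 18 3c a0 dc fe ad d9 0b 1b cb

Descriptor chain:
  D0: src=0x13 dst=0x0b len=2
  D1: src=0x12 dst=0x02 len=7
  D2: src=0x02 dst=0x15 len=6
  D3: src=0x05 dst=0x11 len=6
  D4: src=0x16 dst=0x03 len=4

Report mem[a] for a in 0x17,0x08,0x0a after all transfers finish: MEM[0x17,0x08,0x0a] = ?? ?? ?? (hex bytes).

MEM[0x17,0x08,0x0a] = dc 0b 61

#0 dst[0x0b+2] := {0xa0,0xdc}
#1 dst[0x02+7] := {0x3c,0xa0,0xdc,0xfe,0xad,0xd9,0x0b}
#2 dst[0x15+6] := {0x3c,0xa0,0xdc,0xfe,0xad,0xd9}
#3 dst[0x11+6] := {0xfe,0xad,0xd9,0x0b,0x5c,0x61}
#4 dst[0x03+4] := {0x61,0xdc,0xfe,0xad}
query mem[0x17]=0xdc, mem[0x08]=0x0b, mem[0x0a]=0x61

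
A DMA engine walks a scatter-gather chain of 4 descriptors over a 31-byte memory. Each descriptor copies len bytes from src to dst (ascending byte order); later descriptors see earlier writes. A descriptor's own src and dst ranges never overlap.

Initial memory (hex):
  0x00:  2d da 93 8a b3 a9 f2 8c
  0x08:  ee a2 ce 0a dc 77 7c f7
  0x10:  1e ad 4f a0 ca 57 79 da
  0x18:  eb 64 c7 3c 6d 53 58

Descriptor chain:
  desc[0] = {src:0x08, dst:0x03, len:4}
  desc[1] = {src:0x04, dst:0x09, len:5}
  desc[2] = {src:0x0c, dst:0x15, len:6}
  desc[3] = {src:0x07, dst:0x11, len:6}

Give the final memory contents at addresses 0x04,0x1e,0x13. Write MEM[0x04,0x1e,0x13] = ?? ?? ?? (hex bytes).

MEM[0x04,0x1e,0x13] = a2 58 a2

D0: mem[0x03..0x06] <- [ee a2 ce 0a]
D1: mem[0x09..0x0d] <- [a2 ce 0a 8c ee]
D2: mem[0x15..0x1a] <- [8c ee 7c f7 1e ad]
D3: mem[0x11..0x16] <- [8c ee a2 ce 0a 8c]
query mem[0x04]=0xa2, mem[0x1e]=0x58, mem[0x13]=0xa2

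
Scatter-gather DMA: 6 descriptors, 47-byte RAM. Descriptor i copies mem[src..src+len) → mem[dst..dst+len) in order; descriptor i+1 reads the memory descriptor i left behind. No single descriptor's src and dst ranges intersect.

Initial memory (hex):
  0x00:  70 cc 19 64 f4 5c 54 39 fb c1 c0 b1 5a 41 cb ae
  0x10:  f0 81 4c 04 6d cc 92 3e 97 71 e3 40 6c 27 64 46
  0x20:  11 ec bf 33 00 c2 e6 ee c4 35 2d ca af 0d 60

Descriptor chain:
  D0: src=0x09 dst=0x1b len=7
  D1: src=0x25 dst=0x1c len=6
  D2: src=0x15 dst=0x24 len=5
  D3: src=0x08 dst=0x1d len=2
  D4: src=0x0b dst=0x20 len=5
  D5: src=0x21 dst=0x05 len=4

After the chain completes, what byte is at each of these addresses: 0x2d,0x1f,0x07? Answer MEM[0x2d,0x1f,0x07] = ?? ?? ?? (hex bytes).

[0] 0x09->0x1b len=7 : c1 c0 b1 5a 41 cb ae
[1] 0x25->0x1c len=6 : c2 e6 ee c4 35 2d
[2] 0x15->0x24 len=5 : cc 92 3e 97 71
[3] 0x08->0x1d len=2 : fb c1
[4] 0x0b->0x20 len=5 : b1 5a 41 cb ae
[5] 0x21->0x05 len=4 : 5a 41 cb ae
query mem[0x2d]=0x0d, mem[0x1f]=0xc4, mem[0x07]=0xcb

MEM[0x2d,0x1f,0x07] = 0d c4 cb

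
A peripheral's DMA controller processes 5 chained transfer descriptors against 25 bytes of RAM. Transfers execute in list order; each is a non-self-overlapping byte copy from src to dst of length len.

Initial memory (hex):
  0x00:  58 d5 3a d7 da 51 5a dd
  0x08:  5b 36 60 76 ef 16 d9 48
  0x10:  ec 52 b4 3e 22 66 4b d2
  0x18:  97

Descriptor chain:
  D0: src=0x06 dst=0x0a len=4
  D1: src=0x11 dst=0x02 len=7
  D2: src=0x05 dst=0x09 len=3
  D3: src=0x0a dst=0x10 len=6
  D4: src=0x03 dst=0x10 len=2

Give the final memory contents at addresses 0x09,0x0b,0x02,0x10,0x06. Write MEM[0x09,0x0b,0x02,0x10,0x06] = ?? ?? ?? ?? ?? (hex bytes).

MEM[0x09,0x0b,0x02,0x10,0x06] = 22 4b 52 b4 66

[0] 0x06->0x0a len=4 : 5a dd 5b 36
[1] 0x11->0x02 len=7 : 52 b4 3e 22 66 4b d2
[2] 0x05->0x09 len=3 : 22 66 4b
[3] 0x0a->0x10 len=6 : 66 4b 5b 36 d9 48
[4] 0x03->0x10 len=2 : b4 3e
query mem[0x09]=0x22, mem[0x0b]=0x4b, mem[0x02]=0x52, mem[0x10]=0xb4, mem[0x06]=0x66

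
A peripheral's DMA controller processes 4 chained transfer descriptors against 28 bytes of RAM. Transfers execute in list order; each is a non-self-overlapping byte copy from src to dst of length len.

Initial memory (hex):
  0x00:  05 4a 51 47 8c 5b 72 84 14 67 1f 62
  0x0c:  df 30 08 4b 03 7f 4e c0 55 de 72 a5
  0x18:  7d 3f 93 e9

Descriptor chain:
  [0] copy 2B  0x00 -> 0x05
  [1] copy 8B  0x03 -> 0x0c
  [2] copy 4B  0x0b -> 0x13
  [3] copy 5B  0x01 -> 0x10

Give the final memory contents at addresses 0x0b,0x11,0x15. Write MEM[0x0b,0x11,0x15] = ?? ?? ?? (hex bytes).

  after D0: wrote 2B at 0x05 = 054a
  after D1: wrote 8B at 0x0c = 478c054a8414671f
  after D2: wrote 4B at 0x13 = 62478c05
  after D3: wrote 5B at 0x10 = 4a51478c05
query mem[0x0b]=0x62, mem[0x11]=0x51, mem[0x15]=0x8c

MEM[0x0b,0x11,0x15] = 62 51 8c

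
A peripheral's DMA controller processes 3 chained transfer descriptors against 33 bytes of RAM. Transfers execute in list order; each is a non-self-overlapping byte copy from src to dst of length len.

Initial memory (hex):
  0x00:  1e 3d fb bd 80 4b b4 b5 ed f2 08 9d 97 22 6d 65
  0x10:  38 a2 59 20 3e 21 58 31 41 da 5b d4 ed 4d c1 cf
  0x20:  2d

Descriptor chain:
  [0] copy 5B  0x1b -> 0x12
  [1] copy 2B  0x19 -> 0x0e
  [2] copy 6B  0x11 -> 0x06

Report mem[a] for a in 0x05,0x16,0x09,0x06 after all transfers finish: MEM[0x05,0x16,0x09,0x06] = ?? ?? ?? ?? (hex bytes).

D0: mem[0x12..0x16] <- [d4 ed 4d c1 cf]
D1: mem[0x0e..0x0f] <- [da 5b]
D2: mem[0x06..0x0b] <- [a2 d4 ed 4d c1 cf]
query mem[0x05]=0x4b, mem[0x16]=0xcf, mem[0x09]=0x4d, mem[0x06]=0xa2

MEM[0x05,0x16,0x09,0x06] = 4b cf 4d a2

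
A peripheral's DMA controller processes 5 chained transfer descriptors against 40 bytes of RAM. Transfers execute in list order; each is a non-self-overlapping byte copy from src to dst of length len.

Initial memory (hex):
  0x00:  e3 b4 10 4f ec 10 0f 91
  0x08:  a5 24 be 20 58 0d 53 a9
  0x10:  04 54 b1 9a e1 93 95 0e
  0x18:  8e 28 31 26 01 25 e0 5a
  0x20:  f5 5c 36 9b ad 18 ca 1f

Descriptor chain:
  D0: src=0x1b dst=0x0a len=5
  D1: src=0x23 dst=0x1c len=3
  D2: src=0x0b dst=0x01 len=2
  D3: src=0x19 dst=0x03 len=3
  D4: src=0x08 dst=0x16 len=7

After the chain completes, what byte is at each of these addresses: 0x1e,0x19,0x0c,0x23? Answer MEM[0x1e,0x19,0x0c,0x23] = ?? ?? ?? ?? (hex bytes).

#0 dst[0x0a+5] := {0x26,0x01,0x25,0xe0,0x5a}
#1 dst[0x1c+3] := {0x9b,0xad,0x18}
#2 dst[0x01+2] := {0x01,0x25}
#3 dst[0x03+3] := {0x28,0x31,0x26}
#4 dst[0x16+7] := {0xa5,0x24,0x26,0x01,0x25,0xe0,0x5a}
query mem[0x1e]=0x18, mem[0x19]=0x01, mem[0x0c]=0x25, mem[0x23]=0x9b

MEM[0x1e,0x19,0x0c,0x23] = 18 01 25 9b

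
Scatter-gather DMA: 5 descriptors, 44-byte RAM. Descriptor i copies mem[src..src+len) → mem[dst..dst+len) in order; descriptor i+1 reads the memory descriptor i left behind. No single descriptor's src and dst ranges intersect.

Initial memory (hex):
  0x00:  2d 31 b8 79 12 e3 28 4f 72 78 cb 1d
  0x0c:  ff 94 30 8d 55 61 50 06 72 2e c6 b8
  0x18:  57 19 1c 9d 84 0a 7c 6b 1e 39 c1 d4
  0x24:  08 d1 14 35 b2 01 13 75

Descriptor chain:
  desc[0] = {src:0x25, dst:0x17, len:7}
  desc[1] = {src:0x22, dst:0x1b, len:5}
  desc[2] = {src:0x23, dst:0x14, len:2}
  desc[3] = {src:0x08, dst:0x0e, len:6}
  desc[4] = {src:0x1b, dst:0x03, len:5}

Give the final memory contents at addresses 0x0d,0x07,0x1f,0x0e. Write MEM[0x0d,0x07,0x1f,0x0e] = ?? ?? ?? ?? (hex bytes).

MEM[0x0d,0x07,0x1f,0x0e] = 94 14 14 72

D0: mem[0x17..0x1d] <- [d1 14 35 b2 01 13 75]
D1: mem[0x1b..0x1f] <- [c1 d4 08 d1 14]
D2: mem[0x14..0x15] <- [d4 08]
D3: mem[0x0e..0x13] <- [72 78 cb 1d ff 94]
D4: mem[0x03..0x07] <- [c1 d4 08 d1 14]
query mem[0x0d]=0x94, mem[0x07]=0x14, mem[0x1f]=0x14, mem[0x0e]=0x72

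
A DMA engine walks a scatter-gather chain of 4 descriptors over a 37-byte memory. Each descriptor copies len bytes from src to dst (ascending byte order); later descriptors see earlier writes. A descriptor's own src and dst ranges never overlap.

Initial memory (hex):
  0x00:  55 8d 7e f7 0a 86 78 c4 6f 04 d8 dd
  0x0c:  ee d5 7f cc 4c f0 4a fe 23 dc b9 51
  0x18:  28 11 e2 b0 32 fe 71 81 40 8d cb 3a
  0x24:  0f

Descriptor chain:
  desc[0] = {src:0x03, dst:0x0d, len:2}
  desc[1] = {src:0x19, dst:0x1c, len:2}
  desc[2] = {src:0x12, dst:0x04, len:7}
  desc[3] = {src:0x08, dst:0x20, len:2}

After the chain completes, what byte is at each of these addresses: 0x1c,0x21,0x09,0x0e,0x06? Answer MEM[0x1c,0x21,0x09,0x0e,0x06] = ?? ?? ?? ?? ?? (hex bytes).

MEM[0x1c,0x21,0x09,0x0e,0x06] = 11 51 51 0a 23

D0: mem[0x0d..0x0e] <- [f7 0a]
D1: mem[0x1c..0x1d] <- [11 e2]
D2: mem[0x04..0x0a] <- [4a fe 23 dc b9 51 28]
D3: mem[0x20..0x21] <- [b9 51]
query mem[0x1c]=0x11, mem[0x21]=0x51, mem[0x09]=0x51, mem[0x0e]=0x0a, mem[0x06]=0x23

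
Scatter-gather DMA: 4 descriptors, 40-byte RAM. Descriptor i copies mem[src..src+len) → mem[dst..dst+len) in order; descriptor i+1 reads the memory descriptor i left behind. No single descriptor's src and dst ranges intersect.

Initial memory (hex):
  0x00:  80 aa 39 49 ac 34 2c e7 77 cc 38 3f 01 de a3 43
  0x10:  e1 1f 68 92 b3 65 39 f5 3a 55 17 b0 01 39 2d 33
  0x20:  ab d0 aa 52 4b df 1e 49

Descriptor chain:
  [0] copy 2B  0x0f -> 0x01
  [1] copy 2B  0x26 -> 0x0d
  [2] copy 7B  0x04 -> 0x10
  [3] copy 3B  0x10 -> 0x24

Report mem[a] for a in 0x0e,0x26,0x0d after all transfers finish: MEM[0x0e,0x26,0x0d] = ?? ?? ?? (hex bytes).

MEM[0x0e,0x26,0x0d] = 49 2c 1e

D0: mem[0x01..0x02] <- [43 e1]
D1: mem[0x0d..0x0e] <- [1e 49]
D2: mem[0x10..0x16] <- [ac 34 2c e7 77 cc 38]
D3: mem[0x24..0x26] <- [ac 34 2c]
query mem[0x0e]=0x49, mem[0x26]=0x2c, mem[0x0d]=0x1e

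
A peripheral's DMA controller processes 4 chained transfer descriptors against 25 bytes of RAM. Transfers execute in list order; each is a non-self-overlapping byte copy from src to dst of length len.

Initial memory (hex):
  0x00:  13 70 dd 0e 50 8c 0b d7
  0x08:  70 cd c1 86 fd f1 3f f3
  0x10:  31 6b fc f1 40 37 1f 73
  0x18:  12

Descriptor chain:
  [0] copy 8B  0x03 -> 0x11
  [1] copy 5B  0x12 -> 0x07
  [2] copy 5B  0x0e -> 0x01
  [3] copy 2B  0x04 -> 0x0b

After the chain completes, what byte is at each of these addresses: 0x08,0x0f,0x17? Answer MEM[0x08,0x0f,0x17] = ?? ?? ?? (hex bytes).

#0 dst[0x11+8] := {0x0e,0x50,0x8c,0x0b,0xd7,0x70,0xcd,0xc1}
#1 dst[0x07+5] := {0x50,0x8c,0x0b,0xd7,0x70}
#2 dst[0x01+5] := {0x3f,0xf3,0x31,0x0e,0x50}
#3 dst[0x0b+2] := {0x0e,0x50}
query mem[0x08]=0x8c, mem[0x0f]=0xf3, mem[0x17]=0xcd

MEM[0x08,0x0f,0x17] = 8c f3 cd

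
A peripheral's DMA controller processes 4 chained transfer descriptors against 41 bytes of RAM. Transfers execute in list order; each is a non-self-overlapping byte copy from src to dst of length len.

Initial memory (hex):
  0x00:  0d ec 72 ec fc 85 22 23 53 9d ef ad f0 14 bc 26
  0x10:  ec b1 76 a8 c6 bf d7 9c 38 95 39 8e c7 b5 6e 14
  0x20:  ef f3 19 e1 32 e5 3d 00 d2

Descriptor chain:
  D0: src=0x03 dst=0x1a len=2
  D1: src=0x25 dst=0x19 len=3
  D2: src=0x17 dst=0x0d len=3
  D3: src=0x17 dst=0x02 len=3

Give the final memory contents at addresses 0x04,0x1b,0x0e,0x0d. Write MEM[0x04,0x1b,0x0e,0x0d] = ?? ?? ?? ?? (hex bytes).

MEM[0x04,0x1b,0x0e,0x0d] = e5 00 38 9c

D0: mem[0x1a..0x1b] <- [ec fc]
D1: mem[0x19..0x1b] <- [e5 3d 00]
D2: mem[0x0d..0x0f] <- [9c 38 e5]
D3: mem[0x02..0x04] <- [9c 38 e5]
query mem[0x04]=0xe5, mem[0x1b]=0x00, mem[0x0e]=0x38, mem[0x0d]=0x9c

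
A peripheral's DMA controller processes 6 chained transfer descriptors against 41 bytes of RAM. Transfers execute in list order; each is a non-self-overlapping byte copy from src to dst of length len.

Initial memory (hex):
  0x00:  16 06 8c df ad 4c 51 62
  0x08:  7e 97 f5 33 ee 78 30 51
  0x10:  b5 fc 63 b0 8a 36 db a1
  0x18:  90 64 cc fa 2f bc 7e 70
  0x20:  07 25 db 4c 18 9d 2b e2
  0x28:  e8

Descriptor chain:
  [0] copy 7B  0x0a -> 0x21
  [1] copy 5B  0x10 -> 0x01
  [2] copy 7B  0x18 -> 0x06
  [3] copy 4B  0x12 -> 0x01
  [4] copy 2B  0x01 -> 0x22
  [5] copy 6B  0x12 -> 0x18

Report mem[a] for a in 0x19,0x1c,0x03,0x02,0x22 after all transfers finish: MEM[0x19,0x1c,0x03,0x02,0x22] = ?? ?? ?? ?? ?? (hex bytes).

MEM[0x19,0x1c,0x03,0x02,0x22] = b0 db 8a b0 63

[0] 0x0a->0x21 len=7 : f5 33 ee 78 30 51 b5
[1] 0x10->0x01 len=5 : b5 fc 63 b0 8a
[2] 0x18->0x06 len=7 : 90 64 cc fa 2f bc 7e
[3] 0x12->0x01 len=4 : 63 b0 8a 36
[4] 0x01->0x22 len=2 : 63 b0
[5] 0x12->0x18 len=6 : 63 b0 8a 36 db a1
query mem[0x19]=0xb0, mem[0x1c]=0xdb, mem[0x03]=0x8a, mem[0x02]=0xb0, mem[0x22]=0x63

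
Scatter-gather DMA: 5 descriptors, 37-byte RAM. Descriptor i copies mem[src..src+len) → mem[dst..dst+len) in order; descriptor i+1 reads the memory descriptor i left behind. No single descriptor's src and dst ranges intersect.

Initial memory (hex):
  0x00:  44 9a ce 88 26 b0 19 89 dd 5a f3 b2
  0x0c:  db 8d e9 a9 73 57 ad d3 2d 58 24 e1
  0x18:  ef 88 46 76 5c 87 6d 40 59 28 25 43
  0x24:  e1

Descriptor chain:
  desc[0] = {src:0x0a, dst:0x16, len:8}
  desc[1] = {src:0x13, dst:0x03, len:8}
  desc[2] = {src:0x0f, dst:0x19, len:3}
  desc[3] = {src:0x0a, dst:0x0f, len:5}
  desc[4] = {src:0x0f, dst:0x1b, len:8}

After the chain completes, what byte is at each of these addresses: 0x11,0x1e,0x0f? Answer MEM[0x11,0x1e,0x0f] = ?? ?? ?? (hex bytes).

MEM[0x11,0x1e,0x0f] = db 8d e9

[0] 0x0a->0x16 len=8 : f3 b2 db 8d e9 a9 73 57
[1] 0x13->0x03 len=8 : d3 2d 58 f3 b2 db 8d e9
[2] 0x0f->0x19 len=3 : a9 73 57
[3] 0x0a->0x0f len=5 : e9 b2 db 8d e9
[4] 0x0f->0x1b len=8 : e9 b2 db 8d e9 2d 58 f3
query mem[0x11]=0xdb, mem[0x1e]=0x8d, mem[0x0f]=0xe9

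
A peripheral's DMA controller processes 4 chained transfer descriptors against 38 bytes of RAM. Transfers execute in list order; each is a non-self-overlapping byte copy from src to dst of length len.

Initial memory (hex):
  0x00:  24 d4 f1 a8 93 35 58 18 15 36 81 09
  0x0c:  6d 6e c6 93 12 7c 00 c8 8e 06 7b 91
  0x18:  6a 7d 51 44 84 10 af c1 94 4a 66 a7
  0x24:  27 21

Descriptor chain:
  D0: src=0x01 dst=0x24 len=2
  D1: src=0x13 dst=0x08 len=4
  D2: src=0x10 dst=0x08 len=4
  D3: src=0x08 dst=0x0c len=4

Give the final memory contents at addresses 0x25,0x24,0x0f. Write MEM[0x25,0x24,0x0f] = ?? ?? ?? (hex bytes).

MEM[0x25,0x24,0x0f] = f1 d4 c8

[0] 0x01->0x24 len=2 : d4 f1
[1] 0x13->0x08 len=4 : c8 8e 06 7b
[2] 0x10->0x08 len=4 : 12 7c 00 c8
[3] 0x08->0x0c len=4 : 12 7c 00 c8
query mem[0x25]=0xf1, mem[0x24]=0xd4, mem[0x0f]=0xc8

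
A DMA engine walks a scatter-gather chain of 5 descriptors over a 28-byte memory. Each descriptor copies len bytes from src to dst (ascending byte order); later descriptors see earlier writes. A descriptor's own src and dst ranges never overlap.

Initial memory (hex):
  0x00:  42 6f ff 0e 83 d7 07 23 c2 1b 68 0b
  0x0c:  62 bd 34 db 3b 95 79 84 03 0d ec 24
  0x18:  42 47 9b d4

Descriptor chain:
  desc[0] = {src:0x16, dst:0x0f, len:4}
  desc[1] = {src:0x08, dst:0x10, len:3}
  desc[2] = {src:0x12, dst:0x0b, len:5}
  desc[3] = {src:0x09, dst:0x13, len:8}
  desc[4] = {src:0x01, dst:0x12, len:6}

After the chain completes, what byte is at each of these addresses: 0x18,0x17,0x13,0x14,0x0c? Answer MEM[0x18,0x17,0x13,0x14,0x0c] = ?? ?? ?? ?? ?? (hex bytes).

D0: mem[0x0f..0x12] <- [ec 24 42 47]
D1: mem[0x10..0x12] <- [c2 1b 68]
D2: mem[0x0b..0x0f] <- [68 84 03 0d ec]
D3: mem[0x13..0x1a] <- [1b 68 68 84 03 0d ec c2]
D4: mem[0x12..0x17] <- [6f ff 0e 83 d7 07]
query mem[0x18]=0x0d, mem[0x17]=0x07, mem[0x13]=0xff, mem[0x14]=0x0e, mem[0x0c]=0x84

MEM[0x18,0x17,0x13,0x14,0x0c] = 0d 07 ff 0e 84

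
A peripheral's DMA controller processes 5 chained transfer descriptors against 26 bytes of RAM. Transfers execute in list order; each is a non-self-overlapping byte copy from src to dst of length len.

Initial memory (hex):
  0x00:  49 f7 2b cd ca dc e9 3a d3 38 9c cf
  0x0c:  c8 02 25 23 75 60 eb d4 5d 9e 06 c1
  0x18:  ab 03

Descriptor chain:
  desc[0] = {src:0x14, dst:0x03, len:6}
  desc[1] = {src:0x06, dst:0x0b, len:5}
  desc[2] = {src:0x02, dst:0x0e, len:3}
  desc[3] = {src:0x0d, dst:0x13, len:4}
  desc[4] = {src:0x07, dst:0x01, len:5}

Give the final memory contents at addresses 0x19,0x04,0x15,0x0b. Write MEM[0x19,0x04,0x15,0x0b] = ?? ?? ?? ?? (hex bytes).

MEM[0x19,0x04,0x15,0x0b] = 03 9c 5d c1

D0: mem[0x03..0x08] <- [5d 9e 06 c1 ab 03]
D1: mem[0x0b..0x0f] <- [c1 ab 03 38 9c]
D2: mem[0x0e..0x10] <- [2b 5d 9e]
D3: mem[0x13..0x16] <- [03 2b 5d 9e]
D4: mem[0x01..0x05] <- [ab 03 38 9c c1]
query mem[0x19]=0x03, mem[0x04]=0x9c, mem[0x15]=0x5d, mem[0x0b]=0xc1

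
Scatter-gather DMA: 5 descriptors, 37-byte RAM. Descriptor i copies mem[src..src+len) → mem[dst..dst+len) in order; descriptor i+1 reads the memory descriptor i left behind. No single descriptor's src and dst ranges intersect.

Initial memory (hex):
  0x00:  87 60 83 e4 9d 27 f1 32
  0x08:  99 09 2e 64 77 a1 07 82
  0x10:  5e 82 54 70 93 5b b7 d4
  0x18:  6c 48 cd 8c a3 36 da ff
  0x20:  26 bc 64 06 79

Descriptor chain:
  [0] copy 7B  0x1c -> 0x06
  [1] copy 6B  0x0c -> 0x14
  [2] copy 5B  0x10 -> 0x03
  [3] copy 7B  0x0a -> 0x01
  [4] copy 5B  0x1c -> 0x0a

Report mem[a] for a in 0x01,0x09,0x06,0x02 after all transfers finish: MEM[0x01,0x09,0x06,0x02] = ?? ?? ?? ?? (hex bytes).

MEM[0x01,0x09,0x06,0x02] = 26 ff 82 bc

  after D0: wrote 7B at 0x06 = a336daff26bc64
  after D1: wrote 6B at 0x14 = 64a107825e82
  after D2: wrote 5B at 0x03 = 5e82547064
  after D3: wrote 7B at 0x01 = 26bc64a107825e
  after D4: wrote 5B at 0x0a = a336daff26
query mem[0x01]=0x26, mem[0x09]=0xff, mem[0x06]=0x82, mem[0x02]=0xbc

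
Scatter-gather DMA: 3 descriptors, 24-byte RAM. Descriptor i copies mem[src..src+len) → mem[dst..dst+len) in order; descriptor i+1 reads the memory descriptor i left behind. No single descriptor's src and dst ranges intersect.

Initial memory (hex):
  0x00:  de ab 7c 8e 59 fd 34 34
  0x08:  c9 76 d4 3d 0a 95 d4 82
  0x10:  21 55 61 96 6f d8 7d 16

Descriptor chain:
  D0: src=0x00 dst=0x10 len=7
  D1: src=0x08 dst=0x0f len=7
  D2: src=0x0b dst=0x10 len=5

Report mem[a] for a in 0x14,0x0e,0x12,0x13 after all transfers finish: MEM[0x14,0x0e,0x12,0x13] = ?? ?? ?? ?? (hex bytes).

  after D0: wrote 7B at 0x10 = deab7c8e59fd34
  after D1: wrote 7B at 0x0f = c976d43d0a95d4
  after D2: wrote 5B at 0x10 = 3d0a95d4c9
query mem[0x14]=0xc9, mem[0x0e]=0xd4, mem[0x12]=0x95, mem[0x13]=0xd4

MEM[0x14,0x0e,0x12,0x13] = c9 d4 95 d4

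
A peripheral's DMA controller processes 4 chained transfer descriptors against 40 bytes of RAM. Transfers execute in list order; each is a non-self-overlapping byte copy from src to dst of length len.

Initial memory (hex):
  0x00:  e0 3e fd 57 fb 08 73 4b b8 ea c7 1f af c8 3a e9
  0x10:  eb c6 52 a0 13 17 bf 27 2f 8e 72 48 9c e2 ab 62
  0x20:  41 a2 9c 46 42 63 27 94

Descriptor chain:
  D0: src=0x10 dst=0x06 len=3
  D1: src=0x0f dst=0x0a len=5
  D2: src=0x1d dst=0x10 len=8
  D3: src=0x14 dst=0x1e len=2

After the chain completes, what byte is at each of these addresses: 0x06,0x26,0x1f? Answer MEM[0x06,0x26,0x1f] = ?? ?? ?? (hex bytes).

D0: mem[0x06..0x08] <- [eb c6 52]
D1: mem[0x0a..0x0e] <- [e9 eb c6 52 a0]
D2: mem[0x10..0x17] <- [e2 ab 62 41 a2 9c 46 42]
D3: mem[0x1e..0x1f] <- [a2 9c]
query mem[0x06]=0xeb, mem[0x26]=0x27, mem[0x1f]=0x9c

MEM[0x06,0x26,0x1f] = eb 27 9c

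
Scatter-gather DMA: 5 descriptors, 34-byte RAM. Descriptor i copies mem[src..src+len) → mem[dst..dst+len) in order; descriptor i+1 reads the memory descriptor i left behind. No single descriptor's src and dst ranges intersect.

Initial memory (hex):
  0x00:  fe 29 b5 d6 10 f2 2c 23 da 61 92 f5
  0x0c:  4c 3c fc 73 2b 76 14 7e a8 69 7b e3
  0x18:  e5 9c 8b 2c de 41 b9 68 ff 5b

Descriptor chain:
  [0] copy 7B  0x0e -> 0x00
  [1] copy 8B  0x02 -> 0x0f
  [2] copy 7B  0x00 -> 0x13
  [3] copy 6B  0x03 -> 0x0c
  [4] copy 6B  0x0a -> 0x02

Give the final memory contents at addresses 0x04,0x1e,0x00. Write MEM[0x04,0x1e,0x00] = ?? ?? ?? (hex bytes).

D0: mem[0x00..0x06] <- [fc 73 2b 76 14 7e a8]
D1: mem[0x0f..0x16] <- [2b 76 14 7e a8 23 da 61]
D2: mem[0x13..0x19] <- [fc 73 2b 76 14 7e a8]
D3: mem[0x0c..0x11] <- [76 14 7e a8 23 da]
D4: mem[0x02..0x07] <- [92 f5 76 14 7e a8]
query mem[0x04]=0x76, mem[0x1e]=0xb9, mem[0x00]=0xfc

MEM[0x04,0x1e,0x00] = 76 b9 fc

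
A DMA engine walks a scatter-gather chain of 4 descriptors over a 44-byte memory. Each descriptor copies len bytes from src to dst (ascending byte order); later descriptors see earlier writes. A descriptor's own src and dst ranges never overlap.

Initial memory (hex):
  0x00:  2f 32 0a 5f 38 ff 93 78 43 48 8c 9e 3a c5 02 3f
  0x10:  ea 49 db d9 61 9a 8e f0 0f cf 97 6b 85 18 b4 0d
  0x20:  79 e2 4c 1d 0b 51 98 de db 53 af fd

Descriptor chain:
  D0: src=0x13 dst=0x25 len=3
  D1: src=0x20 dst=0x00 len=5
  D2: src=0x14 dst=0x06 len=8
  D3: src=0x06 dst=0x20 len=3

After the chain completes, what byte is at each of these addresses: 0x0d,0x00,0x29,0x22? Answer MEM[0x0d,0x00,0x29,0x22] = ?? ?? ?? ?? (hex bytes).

MEM[0x0d,0x00,0x29,0x22] = 6b 79 53 8e

#0 dst[0x25+3] := {0xd9,0x61,0x9a}
#1 dst[0x00+5] := {0x79,0xe2,0x4c,0x1d,0x0b}
#2 dst[0x06+8] := {0x61,0x9a,0x8e,0xf0,0x0f,0xcf,0x97,0x6b}
#3 dst[0x20+3] := {0x61,0x9a,0x8e}
query mem[0x0d]=0x6b, mem[0x00]=0x79, mem[0x29]=0x53, mem[0x22]=0x8e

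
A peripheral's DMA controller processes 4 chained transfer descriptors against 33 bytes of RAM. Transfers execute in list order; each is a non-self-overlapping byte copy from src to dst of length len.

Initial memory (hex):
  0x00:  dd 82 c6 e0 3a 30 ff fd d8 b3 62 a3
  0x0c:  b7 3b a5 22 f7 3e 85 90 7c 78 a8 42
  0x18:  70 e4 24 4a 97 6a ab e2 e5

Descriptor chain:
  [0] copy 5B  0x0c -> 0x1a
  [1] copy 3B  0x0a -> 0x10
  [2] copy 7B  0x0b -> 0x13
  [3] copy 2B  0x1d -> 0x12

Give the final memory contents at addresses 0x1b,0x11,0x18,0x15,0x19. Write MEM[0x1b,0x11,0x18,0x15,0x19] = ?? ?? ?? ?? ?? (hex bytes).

MEM[0x1b,0x11,0x18,0x15,0x19] = 3b a3 62 3b a3

[0] 0x0c->0x1a len=5 : b7 3b a5 22 f7
[1] 0x0a->0x10 len=3 : 62 a3 b7
[2] 0x0b->0x13 len=7 : a3 b7 3b a5 22 62 a3
[3] 0x1d->0x12 len=2 : 22 f7
query mem[0x1b]=0x3b, mem[0x11]=0xa3, mem[0x18]=0x62, mem[0x15]=0x3b, mem[0x19]=0xa3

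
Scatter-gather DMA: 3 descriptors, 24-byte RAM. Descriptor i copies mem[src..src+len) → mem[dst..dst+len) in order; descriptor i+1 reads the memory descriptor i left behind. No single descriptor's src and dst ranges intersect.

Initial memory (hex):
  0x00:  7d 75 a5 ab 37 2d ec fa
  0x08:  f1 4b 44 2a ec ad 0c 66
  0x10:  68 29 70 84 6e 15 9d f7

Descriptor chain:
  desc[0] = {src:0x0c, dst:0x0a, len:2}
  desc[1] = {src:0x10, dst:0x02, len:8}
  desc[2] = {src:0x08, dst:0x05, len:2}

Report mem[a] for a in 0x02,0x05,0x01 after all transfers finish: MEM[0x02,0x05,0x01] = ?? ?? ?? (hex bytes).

D0: mem[0x0a..0x0b] <- [ec ad]
D1: mem[0x02..0x09] <- [68 29 70 84 6e 15 9d f7]
D2: mem[0x05..0x06] <- [9d f7]
query mem[0x02]=0x68, mem[0x05]=0x9d, mem[0x01]=0x75

MEM[0x02,0x05,0x01] = 68 9d 75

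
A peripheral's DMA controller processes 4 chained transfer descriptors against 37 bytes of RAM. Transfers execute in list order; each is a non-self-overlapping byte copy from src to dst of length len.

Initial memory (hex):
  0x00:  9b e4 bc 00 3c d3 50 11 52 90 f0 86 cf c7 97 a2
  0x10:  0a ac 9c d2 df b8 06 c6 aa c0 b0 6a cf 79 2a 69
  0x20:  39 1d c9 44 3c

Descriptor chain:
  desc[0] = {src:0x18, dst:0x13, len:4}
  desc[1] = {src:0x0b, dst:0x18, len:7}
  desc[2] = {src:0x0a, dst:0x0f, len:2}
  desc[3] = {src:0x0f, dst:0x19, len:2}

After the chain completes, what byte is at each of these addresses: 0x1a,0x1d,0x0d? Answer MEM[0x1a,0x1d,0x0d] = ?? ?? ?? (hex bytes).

D0: mem[0x13..0x16] <- [aa c0 b0 6a]
D1: mem[0x18..0x1e] <- [86 cf c7 97 a2 0a ac]
D2: mem[0x0f..0x10] <- [f0 86]
D3: mem[0x19..0x1a] <- [f0 86]
query mem[0x1a]=0x86, mem[0x1d]=0x0a, mem[0x0d]=0xc7

MEM[0x1a,0x1d,0x0d] = 86 0a c7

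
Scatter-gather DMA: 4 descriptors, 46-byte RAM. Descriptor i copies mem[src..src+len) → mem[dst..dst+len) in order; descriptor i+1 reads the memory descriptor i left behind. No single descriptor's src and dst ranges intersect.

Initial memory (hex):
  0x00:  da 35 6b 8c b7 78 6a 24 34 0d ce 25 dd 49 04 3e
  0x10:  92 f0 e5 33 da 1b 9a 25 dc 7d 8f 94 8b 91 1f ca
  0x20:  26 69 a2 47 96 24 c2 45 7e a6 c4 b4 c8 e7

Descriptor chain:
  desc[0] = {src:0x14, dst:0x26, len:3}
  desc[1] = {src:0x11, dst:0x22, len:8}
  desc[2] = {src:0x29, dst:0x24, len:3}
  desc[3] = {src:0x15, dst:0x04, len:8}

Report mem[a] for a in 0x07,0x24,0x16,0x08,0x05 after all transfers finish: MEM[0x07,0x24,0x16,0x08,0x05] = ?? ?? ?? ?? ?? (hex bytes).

#0 dst[0x26+3] := {0xda,0x1b,0x9a}
#1 dst[0x22+8] := {0xf0,0xe5,0x33,0xda,0x1b,0x9a,0x25,0xdc}
#2 dst[0x24+3] := {0xdc,0xc4,0xb4}
#3 dst[0x04+8] := {0x1b,0x9a,0x25,0xdc,0x7d,0x8f,0x94,0x8b}
query mem[0x07]=0xdc, mem[0x24]=0xdc, mem[0x16]=0x9a, mem[0x08]=0x7d, mem[0x05]=0x9a

MEM[0x07,0x24,0x16,0x08,0x05] = dc dc 9a 7d 9a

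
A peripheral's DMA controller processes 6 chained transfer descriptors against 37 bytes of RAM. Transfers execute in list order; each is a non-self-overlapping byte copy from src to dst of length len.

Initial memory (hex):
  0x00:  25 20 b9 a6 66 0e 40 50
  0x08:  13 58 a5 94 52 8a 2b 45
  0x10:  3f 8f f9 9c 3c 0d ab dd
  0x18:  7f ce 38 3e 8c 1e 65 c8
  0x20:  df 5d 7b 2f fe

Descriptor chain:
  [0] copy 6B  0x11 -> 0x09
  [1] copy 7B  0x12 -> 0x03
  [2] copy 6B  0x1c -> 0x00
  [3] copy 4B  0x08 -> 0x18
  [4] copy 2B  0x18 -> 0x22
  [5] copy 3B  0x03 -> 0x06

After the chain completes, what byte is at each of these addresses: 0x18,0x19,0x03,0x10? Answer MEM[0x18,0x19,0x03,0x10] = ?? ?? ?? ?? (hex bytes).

D0: mem[0x09..0x0e] <- [8f f9 9c 3c 0d ab]
D1: mem[0x03..0x09] <- [f9 9c 3c 0d ab dd 7f]
D2: mem[0x00..0x05] <- [8c 1e 65 c8 df 5d]
D3: mem[0x18..0x1b] <- [dd 7f f9 9c]
D4: mem[0x22..0x23] <- [dd 7f]
D5: mem[0x06..0x08] <- [c8 df 5d]
query mem[0x18]=0xdd, mem[0x19]=0x7f, mem[0x03]=0xc8, mem[0x10]=0x3f

MEM[0x18,0x19,0x03,0x10] = dd 7f c8 3f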